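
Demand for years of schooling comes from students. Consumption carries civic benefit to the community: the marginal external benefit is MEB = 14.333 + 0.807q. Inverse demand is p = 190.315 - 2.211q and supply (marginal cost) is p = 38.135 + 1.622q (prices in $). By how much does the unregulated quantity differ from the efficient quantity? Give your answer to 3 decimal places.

Market equilibrium (private): 38.135 + 1.622q = 190.315 - 2.211q → q_m = 39.7026.
Social marginal benefit = demand + MEB = 204.648 - 1.404q.
Set SMB = MC: 204.648 - 1.404q = 38.135 + 1.622q → q* = 55.0274.
Gap = |39.7026 − 55.0274| = 15.3248.

15.325 units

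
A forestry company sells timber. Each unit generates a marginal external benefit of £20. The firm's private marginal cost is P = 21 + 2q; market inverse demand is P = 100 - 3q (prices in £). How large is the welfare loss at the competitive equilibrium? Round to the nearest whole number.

DWL = £40

Market equilibrium (private): 21 + 2q = 100 - 3q → q_m = 15.8000.
Social marginal cost = private MC − MEB = 1 + 2q.
Set SMC = demand: 1 + 2q = 100 - 3q → q* = 19.8000.
The loss is the area between SMC and demand from q* to q_m; with linear curves that's a triangle of height MEB(q_m).
DWL = ½ × 4.0000 × 20.0000 = 40.0000.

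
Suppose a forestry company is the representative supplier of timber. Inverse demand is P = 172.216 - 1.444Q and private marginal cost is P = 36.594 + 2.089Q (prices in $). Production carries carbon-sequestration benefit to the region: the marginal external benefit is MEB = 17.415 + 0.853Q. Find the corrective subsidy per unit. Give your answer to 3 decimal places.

Social marginal cost = private MC − MEB = 19.179 + 1.236Q.
Set SMC = demand: 19.179 + 1.236Q = 172.216 - 1.444Q → Q* = 57.1034.
The Pigouvian subsidy equals MEB at Q*: 17.415 + 0.853×57.1034 = 66.1242.

subsidy = $66.124 per unit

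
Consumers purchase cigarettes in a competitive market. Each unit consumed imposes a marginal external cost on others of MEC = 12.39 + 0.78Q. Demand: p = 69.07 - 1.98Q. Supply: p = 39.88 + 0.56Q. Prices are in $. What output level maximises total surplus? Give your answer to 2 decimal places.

Social marginal benefit = demand − MEC = 56.68 - 2.76Q.
Set SMB = MC: 56.68 - 2.76Q = 39.88 + 0.56Q → Q* = 5.0602.

Q* = 5.06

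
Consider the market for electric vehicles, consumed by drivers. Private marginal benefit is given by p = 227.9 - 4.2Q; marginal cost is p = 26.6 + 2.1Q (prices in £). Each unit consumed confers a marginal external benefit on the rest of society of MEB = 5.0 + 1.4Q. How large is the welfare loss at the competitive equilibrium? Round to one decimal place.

Market equilibrium (private): 26.6 + 2.1Q = 227.9 - 4.2Q → Q_m = 31.9524.
Social marginal benefit = demand + MEB = 232.9 - 2.8Q.
Set SMB = MC: 232.9 - 2.8Q = 26.6 + 2.1Q → Q* = 42.1020.
The welfare-loss triangle has base |Q_m − Q*| and height MEB(Q_m) (the vertical gap between SMB and MC is zero at Q* and MEB at Q_m).
DWL = ½ × 10.1496 × 49.7333 = 252.3866.

DWL = £252.4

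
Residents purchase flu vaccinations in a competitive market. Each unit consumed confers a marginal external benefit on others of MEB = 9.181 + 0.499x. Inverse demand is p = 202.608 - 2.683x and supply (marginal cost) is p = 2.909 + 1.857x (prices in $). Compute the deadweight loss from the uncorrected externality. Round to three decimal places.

Market equilibrium (private): 2.909 + 1.857x = 202.608 - 2.683x → x_m = 43.9866.
Social marginal benefit = demand + MEB = 211.789 - 2.184x.
Set SMB = MC: 211.789 - 2.184x = 2.909 + 1.857x → x* = 51.6902.
Height of the DWL triangle at x_m is SMB(x_m) − MC(x_m) = MEB(x_m) = 31.1303.
DWL = ½ × 7.7036 × 31.1303 = 119.9077.

DWL = $119.908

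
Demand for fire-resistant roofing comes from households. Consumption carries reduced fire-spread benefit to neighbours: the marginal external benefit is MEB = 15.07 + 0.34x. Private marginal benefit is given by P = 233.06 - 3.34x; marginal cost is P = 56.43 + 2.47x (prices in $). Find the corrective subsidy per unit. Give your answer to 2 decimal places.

subsidy = $26.99 per unit

Social marginal benefit = demand + MEB = 248.13 - 3.00x.
Set SMB = MC: 248.13 - 3.00x = 56.43 + 2.47x → x* = 35.0457.
The Pigouvian subsidy equals MEB at x*: 15.07 + 0.34×35.0457 = 26.9855.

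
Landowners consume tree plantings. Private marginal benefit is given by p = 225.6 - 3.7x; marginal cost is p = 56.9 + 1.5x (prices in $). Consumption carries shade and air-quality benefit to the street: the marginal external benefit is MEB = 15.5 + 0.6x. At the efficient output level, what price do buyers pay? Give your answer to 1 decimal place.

P = $77.4

Social marginal benefit = demand + MEB = 241.1 - 3.1x.
Set SMB = MC: 241.1 - 3.1x = 56.9 + 1.5x → x* = 40.0435.
Consumer price on the demand curve at x*: 225.6 − 3.7×40.0435 = 77.4391.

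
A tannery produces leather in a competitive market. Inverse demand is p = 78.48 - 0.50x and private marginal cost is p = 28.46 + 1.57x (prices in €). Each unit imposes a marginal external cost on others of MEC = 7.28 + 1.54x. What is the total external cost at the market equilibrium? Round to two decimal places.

€625.53

Market equilibrium (private): 28.46 + 1.57x = 78.48 - 0.50x → x_m = 24.1643.
Total external cost = ∫₀^{x_m} (7.28 + 1.54x) dx = 7.28×24.1643 + ½×1.54×24.1643² = 625.5294.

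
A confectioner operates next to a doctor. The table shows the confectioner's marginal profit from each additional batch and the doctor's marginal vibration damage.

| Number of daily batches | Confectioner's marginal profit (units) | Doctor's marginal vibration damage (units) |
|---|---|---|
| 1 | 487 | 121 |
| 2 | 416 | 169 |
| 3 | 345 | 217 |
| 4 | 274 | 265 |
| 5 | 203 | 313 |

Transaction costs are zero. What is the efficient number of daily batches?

4

Bargaining reaches the level where marginal profit last exceeds marginal vibration damage.
That holds through level 4 (274 ≥ 265) but not at 5 (203 < 313).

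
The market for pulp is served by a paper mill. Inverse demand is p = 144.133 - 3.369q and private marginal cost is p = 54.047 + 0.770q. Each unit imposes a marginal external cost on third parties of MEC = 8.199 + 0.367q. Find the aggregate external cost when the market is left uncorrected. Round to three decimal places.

265.381

Market equilibrium (private): 54.047 + 0.770q = 144.133 - 3.369q → q_m = 21.7652.
Total external cost = ∫₀^{q_m} (8.199 + 0.367q) dq = 8.199×21.7652 + ½×0.367×21.7652² = 265.3812.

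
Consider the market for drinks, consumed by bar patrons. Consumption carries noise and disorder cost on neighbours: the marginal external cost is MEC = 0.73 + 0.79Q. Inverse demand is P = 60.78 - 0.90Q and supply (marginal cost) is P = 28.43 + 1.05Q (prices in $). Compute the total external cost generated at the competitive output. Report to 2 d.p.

Market equilibrium (private): 28.43 + 1.05Q = 60.78 - 0.90Q → Q_m = 16.5897.
Total external cost = ∫₀^{Q_m} (0.73 + 0.79Q) dQ = 0.73×16.5897 + ½×0.79×16.5897² = 120.8216.

$120.82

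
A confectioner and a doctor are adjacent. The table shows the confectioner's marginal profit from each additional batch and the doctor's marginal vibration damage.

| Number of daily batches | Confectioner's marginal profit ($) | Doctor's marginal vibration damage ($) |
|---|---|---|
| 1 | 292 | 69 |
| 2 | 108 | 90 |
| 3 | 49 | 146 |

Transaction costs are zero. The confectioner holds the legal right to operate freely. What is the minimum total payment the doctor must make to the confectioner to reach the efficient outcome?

Left alone the confectioner would choose level 3 (marginal profit stays positive).
Efficient level: k* = 2 (marginal profit ≥ marginal vibration damage through 2).
The doctor must at least cover the confectioner's forgone profit from cutting 3→2: 49 = 49.

$49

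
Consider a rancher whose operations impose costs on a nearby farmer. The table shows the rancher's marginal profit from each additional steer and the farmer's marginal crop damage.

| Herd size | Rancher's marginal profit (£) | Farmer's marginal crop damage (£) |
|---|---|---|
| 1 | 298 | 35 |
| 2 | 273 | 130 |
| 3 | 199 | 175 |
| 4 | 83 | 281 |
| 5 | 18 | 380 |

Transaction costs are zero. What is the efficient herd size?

3

Bargaining reaches the level where marginal profit last exceeds marginal crop damage.
That holds through level 3 (199 ≥ 175) but not at 4 (83 < 281).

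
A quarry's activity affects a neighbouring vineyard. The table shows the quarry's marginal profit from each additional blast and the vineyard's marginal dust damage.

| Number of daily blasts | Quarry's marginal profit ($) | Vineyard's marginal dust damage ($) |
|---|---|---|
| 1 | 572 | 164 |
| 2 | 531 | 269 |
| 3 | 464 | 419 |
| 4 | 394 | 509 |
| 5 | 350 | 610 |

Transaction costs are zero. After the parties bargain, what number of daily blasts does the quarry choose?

Bargaining reaches the level where marginal profit last exceeds marginal dust damage.
That holds through level 3 (464 ≥ 419) but not at 4 (394 < 509).

3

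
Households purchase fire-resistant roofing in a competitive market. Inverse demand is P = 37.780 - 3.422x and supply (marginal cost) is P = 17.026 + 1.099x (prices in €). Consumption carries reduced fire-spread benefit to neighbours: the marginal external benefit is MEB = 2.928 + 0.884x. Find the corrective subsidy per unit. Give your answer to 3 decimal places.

subsidy = €8.684 per unit

Social marginal benefit = demand + MEB = 40.708 - 2.538x.
Set SMB = MC: 40.708 - 2.538x = 17.026 + 1.099x → x* = 6.5114.
The Pigouvian subsidy equals MEB at x*: 2.928 + 0.884×6.5114 = 8.6841.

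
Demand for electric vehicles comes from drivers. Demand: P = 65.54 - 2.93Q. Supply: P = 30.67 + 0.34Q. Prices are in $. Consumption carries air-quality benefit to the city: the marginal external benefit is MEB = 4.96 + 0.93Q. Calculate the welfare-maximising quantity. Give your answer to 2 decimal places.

Social marginal benefit = demand + MEB = 70.50 - 2.00Q.
Set SMB = MC: 70.50 - 2.00Q = 30.67 + 0.34Q → Q* = 17.0214.

Q* = 17.02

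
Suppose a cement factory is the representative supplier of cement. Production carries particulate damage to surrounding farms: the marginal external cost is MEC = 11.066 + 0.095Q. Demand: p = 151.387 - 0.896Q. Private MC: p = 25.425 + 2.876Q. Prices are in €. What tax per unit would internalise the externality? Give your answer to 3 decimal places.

tax = €13.889 per unit

Social marginal cost = private MC + MEC = 36.491 + 2.971Q.
Set SMC = demand: 36.491 + 2.971Q = 151.387 - 0.896Q → Q* = 29.7119.
The Pigouvian tax equals MEC at Q*: 11.066 + 0.095×29.7119 = 13.8886.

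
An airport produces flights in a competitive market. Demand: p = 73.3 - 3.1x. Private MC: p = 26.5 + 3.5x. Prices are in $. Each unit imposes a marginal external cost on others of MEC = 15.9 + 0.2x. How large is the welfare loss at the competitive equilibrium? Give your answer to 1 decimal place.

DWL = $22.1

Market equilibrium (private): 26.5 + 3.5x = 73.3 - 3.1x → x_m = 7.0909.
Social marginal cost = private MC + MEC = 42.4 + 3.7x.
Set SMC = demand: 42.4 + 3.7x = 73.3 - 3.1x → x* = 4.5441.
Height of the DWL triangle at x_m is SMC(x_m) − demand(x_m) = MEC(x_m) = 17.3182.
DWL = ½ × 2.5468 × 17.3182 = 22.0530.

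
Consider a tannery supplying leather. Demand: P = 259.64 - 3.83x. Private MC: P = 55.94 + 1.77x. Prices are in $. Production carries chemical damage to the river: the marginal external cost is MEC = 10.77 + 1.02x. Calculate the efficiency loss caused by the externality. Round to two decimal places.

DWL = $173.09

Market equilibrium (private): 55.94 + 1.77x = 259.64 - 3.83x → x_m = 36.3750.
Social marginal cost = private MC + MEC = 66.71 + 2.79x.
Set SMC = demand: 66.71 + 2.79x = 259.64 - 3.83x → x* = 29.1435.
The welfare-loss triangle has base |x_m − x*| and height MEC(x_m) (the vertical gap between SMC and demand is zero at x* and MEC at x_m).
DWL = ½ × 7.2315 × 47.8725 = 173.0950.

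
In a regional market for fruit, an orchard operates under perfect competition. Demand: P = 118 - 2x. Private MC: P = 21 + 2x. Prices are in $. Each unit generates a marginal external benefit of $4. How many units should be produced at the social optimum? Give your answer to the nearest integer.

x* = 25

Social marginal cost = private MC − MEB = 17 + 2x.
Set SMC = demand: 17 + 2x = 118 - 2x → x* = 25.2500.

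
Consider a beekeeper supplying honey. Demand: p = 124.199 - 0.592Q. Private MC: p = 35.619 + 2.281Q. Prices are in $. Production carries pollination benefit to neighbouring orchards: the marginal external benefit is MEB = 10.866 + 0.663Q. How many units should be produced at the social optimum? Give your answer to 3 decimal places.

Social marginal cost = private MC − MEB = 24.753 + 1.618Q.
Set SMC = demand: 24.753 + 1.618Q = 124.199 - 0.592Q → Q* = 44.9982.

Q* = 44.998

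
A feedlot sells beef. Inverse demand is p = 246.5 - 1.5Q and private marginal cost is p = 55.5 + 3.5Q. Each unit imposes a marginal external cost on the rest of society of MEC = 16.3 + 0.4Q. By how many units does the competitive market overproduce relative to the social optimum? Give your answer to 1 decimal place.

Market equilibrium (private): 55.5 + 3.5Q = 246.5 - 1.5Q → Q_m = 38.2000.
Social marginal cost = private MC + MEC = 71.8 + 3.9Q.
Set SMC = demand: 71.8 + 3.9Q = 246.5 - 1.5Q → Q* = 32.3519.
Gap = |38.2000 − 32.3519| = 5.8481.

5.8 units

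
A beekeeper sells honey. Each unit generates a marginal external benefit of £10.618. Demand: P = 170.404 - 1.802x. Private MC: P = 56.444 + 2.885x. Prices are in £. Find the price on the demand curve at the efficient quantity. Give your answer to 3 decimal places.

Social marginal cost = private MC − MEB = 45.826 + 2.885x.
Set SMC = demand: 45.826 + 2.885x = 170.404 - 1.802x → x* = 26.5795.
Consumer price on the demand curve at x*: 170.404 − 1.802×26.5795 = 122.5077.

P = £122.508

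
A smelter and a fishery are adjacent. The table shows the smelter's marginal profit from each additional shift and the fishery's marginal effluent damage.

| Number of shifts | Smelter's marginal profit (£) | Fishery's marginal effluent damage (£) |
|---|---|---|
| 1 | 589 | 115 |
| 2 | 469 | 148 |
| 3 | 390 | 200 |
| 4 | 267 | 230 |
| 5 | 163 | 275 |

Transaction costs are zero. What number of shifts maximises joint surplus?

Bargaining reaches the level where marginal profit last exceeds marginal effluent damage.
That holds through level 4 (267 ≥ 230) but not at 5 (163 < 275).

4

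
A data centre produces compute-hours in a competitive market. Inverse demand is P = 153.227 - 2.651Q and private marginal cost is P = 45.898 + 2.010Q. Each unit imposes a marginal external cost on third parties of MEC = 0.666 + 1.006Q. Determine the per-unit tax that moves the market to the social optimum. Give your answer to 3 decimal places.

tax = 19.601 per unit

Social marginal cost = private MC + MEC = 46.564 + 3.016Q.
Set SMC = demand: 46.564 + 3.016Q = 153.227 - 2.651Q → Q* = 18.8218.
The Pigouvian tax equals MEC at Q*: 0.666 + 1.006×18.8218 = 19.6007.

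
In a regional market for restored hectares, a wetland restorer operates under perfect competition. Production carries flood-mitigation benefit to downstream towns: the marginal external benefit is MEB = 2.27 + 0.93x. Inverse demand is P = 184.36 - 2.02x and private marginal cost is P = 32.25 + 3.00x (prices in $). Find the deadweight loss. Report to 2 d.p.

Market equilibrium (private): 32.25 + 3.00x = 184.36 - 2.02x → x_m = 30.3008.
Social marginal cost = private MC − MEB = 29.98 + 2.07x.
Set SMC = demand: 29.98 + 2.07x = 184.36 - 2.02x → x* = 37.7457.
Height of the DWL triangle at x_m is demand(x_m) − SMC(x_m) = MEB(x_m) = 30.4497.
DWL = ½ × 7.4449 × 30.4497 = 113.3475.

DWL = $113.35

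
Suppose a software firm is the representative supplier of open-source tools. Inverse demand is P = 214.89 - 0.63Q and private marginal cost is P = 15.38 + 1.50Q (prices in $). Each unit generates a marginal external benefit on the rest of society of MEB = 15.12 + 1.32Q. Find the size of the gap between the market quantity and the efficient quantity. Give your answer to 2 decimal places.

171.31 units

Market equilibrium (private): 15.38 + 1.50Q = 214.89 - 0.63Q → Q_m = 93.6667.
Social marginal cost = private MC − MEB = 0.26 + 0.18Q.
Set SMC = demand: 0.26 + 0.18Q = 214.89 - 0.63Q → Q* = 264.9753.
Gap = |93.6667 − 264.9753| = 171.3086.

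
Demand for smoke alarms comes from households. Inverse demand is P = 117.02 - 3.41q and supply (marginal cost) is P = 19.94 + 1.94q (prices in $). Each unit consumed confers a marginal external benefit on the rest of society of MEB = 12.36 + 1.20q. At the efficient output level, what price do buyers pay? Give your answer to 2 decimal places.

Social marginal benefit = demand + MEB = 129.38 - 2.21q.
Set SMB = MC: 129.38 - 2.21q = 19.94 + 1.94q → q* = 26.3711.
Consumer price on the demand curve at q*: 117.02 − 3.41×26.3711 = 27.0945.

P = $27.09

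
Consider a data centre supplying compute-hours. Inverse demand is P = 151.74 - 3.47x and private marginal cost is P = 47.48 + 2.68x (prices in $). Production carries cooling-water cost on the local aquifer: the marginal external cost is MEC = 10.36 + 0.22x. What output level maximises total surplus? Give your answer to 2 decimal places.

Social marginal cost = private MC + MEC = 57.84 + 2.90x.
Set SMC = demand: 57.84 + 2.90x = 151.74 - 3.47x → x* = 14.7410.

x* = 14.74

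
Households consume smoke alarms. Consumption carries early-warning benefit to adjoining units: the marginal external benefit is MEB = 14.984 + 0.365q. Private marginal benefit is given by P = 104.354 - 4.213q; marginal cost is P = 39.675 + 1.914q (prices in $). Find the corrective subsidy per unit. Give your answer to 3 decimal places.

subsidy = $20.030 per unit

Social marginal benefit = demand + MEB = 119.338 - 3.848q.
Set SMB = MC: 119.338 - 3.848q = 39.675 + 1.914q → q* = 13.8256.
The Pigouvian subsidy equals MEB at q*: 14.984 + 0.365×13.8256 = 20.0303.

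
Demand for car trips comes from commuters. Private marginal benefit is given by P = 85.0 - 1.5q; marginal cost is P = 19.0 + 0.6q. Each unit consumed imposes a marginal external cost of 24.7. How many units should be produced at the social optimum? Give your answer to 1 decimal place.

Social marginal benefit = demand − MEC = 60.3 - 1.5q.
Set SMB = MC: 60.3 - 1.5q = 19.0 + 0.6q → q* = 19.6667.

q* = 19.7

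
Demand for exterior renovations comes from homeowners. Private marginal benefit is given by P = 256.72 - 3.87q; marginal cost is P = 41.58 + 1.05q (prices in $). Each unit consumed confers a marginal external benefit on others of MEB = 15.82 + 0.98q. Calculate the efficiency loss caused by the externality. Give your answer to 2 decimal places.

Market equilibrium (private): 41.58 + 1.05q = 256.72 - 3.87q → q_m = 43.7276.
Social marginal benefit = demand + MEB = 272.54 - 2.89q.
Set SMB = MC: 272.54 - 2.89q = 41.58 + 1.05q → q* = 58.6193.
The loss is the area between SMB and MC from q* to q_m; with linear curves that's a triangle of height MEB(q_m).
DWL = ½ × 14.8917 × 58.6731 = 436.8711.

DWL = $436.87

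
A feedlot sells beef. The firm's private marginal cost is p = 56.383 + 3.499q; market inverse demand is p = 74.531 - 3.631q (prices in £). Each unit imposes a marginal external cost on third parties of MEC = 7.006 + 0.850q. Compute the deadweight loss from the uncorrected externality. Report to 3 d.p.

DWL = £5.268

Market equilibrium (private): 56.383 + 3.499q = 74.531 - 3.631q → q_m = 2.5453.
Social marginal cost = private MC + MEC = 63.389 + 4.349q.
Set SMC = demand: 63.389 + 4.349q = 74.531 - 3.631q → q* = 1.3962.
The welfare-loss triangle has base |q_m − q*| and height MEC(q_m) (the vertical gap between SMC and demand is zero at q* and MEC at q_m).
DWL = ½ × 1.1491 × 9.1695 = 5.2683.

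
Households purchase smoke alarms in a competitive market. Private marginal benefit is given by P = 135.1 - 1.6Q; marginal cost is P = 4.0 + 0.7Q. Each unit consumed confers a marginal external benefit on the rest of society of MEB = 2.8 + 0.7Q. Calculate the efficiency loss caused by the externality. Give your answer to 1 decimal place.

Market equilibrium (private): 4.0 + 0.7Q = 135.1 - 1.6Q → Q_m = 57.0000.
Social marginal benefit = demand + MEB = 137.9 - 0.9Q.
Set SMB = MC: 137.9 - 0.9Q = 4.0 + 0.7Q → Q* = 83.6875.
The loss is the area between SMB and MC from Q* to Q_m; with linear curves that's a triangle of height MEB(Q_m).
DWL = ½ × 26.6875 × 42.7000 = 569.7781.

DWL = 569.8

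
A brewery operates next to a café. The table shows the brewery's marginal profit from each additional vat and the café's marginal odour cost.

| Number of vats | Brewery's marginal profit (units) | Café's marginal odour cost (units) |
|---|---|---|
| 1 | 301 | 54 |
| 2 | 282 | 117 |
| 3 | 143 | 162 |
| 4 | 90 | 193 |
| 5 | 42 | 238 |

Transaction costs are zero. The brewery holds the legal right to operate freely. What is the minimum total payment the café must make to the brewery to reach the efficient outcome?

Left alone the brewery would choose level 5 (marginal profit stays positive).
Efficient level: k* = 2 (marginal profit ≥ marginal odour cost through 2).
The café must at least cover the brewery's forgone profit from cutting 5→2: 143 + 90 + 42 = 275.

275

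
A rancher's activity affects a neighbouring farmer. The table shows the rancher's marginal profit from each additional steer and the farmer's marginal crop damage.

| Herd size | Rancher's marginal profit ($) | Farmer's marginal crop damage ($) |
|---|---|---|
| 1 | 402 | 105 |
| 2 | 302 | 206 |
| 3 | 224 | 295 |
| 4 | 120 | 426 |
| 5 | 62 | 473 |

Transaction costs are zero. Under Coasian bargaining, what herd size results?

Bargaining reaches the level where marginal profit last exceeds marginal crop damage.
That holds through level 2 (302 ≥ 206) but not at 3 (224 < 295).

2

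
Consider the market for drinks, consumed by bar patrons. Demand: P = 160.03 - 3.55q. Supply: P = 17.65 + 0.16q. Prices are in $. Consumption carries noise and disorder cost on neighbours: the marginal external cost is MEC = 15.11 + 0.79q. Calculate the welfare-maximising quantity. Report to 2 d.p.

Social marginal benefit = demand − MEC = 144.92 - 4.34q.
Set SMB = MC: 144.92 - 4.34q = 17.65 + 0.16q → q* = 28.2822.

q* = 28.28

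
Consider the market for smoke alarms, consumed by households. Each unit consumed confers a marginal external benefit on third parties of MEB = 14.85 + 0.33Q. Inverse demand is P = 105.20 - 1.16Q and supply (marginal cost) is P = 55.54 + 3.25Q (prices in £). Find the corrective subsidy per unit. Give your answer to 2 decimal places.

subsidy = £20.07 per unit

Social marginal benefit = demand + MEB = 120.05 - 0.83Q.
Set SMB = MC: 120.05 - 0.83Q = 55.54 + 3.25Q → Q* = 15.8113.
The Pigouvian subsidy equals MEB at Q*: 14.85 + 0.33×15.8113 = 20.0677.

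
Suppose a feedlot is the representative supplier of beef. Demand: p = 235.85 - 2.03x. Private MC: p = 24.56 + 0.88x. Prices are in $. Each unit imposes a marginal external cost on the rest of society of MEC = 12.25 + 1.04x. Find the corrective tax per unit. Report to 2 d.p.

Social marginal cost = private MC + MEC = 36.81 + 1.92x.
Set SMC = demand: 36.81 + 1.92x = 235.85 - 2.03x → x* = 50.3899.
The Pigouvian tax equals MEC at x*: 12.25 + 1.04×50.3899 = 64.6555.

tax = $64.66 per unit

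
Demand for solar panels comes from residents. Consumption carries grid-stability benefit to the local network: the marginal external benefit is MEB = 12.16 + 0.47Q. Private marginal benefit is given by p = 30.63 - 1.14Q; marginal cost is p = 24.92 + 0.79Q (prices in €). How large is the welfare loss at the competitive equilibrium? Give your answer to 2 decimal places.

DWL = €62.88

Market equilibrium (private): 24.92 + 0.79Q = 30.63 - 1.14Q → Q_m = 2.9585.
Social marginal benefit = demand + MEB = 42.79 - 0.67Q.
Set SMB = MC: 42.79 - 0.67Q = 24.92 + 0.79Q → Q* = 12.2397.
Height of the DWL triangle at Q_m is SMB(Q_m) − MC(Q_m) = MEB(Q_m) = 13.5505.
DWL = ½ × 9.2812 × 13.5505 = 62.8825.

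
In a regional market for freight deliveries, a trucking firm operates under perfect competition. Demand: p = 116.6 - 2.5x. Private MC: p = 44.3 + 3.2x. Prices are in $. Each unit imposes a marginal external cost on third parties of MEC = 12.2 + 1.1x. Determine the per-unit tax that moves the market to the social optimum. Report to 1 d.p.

tax = $21.9 per unit

Social marginal cost = private MC + MEC = 56.5 + 4.3x.
Set SMC = demand: 56.5 + 4.3x = 116.6 - 2.5x → x* = 8.8382.
The Pigouvian tax equals MEC at x*: 12.2 + 1.1×8.8382 = 21.9220.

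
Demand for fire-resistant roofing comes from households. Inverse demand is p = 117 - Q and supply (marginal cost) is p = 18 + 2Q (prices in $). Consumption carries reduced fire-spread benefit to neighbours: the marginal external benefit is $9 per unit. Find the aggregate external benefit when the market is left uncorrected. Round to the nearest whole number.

$297

Market equilibrium (private): 18 + 2Q = 117 - Q → Q_m = 33.0000.
Total external benefit = MEB × Q_m = 9 × 33.0000 = 297.0000.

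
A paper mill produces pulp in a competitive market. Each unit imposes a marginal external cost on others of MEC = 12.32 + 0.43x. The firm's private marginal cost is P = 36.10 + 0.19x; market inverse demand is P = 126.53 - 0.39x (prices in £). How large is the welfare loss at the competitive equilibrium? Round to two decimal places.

Market equilibrium (private): 36.10 + 0.19x = 126.53 - 0.39x → x_m = 155.9138.
Social marginal cost = private MC + MEC = 48.42 + 0.62x.
Set SMC = demand: 48.42 + 0.62x = 126.53 - 0.39x → x* = 77.3366.
The welfare-loss triangle has base |x_m − x*| and height MEC(x_m) (the vertical gap between SMC and demand is zero at x* and MEC at x_m).
DWL = ½ × 78.5772 × 79.3629 = 3118.0572.

DWL = £3118.06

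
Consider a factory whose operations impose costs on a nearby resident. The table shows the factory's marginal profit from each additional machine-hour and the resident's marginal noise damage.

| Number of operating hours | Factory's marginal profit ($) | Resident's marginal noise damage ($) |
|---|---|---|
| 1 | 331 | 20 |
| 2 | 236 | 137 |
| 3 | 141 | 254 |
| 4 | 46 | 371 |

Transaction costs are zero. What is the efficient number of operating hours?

Bargaining reaches the level where marginal profit last exceeds marginal noise damage.
That holds through level 2 (236 ≥ 137) but not at 3 (141 < 254).

2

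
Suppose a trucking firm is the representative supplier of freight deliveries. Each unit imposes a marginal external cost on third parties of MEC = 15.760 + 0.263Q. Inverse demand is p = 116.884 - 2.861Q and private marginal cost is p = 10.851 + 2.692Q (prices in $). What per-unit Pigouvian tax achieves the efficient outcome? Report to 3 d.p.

Social marginal cost = private MC + MEC = 26.611 + 2.955Q.
Set SMC = demand: 26.611 + 2.955Q = 116.884 - 2.861Q → Q* = 15.5215.
The Pigouvian tax equals MEC at Q*: 15.760 + 0.263×15.5215 = 19.8422.

tax = $19.842 per unit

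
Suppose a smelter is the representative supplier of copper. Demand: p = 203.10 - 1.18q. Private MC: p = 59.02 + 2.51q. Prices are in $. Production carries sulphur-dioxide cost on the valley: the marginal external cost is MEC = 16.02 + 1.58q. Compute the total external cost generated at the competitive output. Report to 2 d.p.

Market equilibrium (private): 59.02 + 2.51q = 203.10 - 1.18q → q_m = 39.0461.
Total external cost = ∫₀^{q_m} (16.02 + 1.58q) dq = 16.02×39.0461 + ½×1.58×39.0461² = 1829.9509.

$1829.95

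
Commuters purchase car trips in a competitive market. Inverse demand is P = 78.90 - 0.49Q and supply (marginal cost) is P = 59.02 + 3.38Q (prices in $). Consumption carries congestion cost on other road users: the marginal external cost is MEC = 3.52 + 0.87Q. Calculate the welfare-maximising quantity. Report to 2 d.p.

Social marginal benefit = demand − MEC = 75.38 - 1.36Q.
Set SMB = MC: 75.38 - 1.36Q = 59.02 + 3.38Q → Q* = 3.4515.

Q* = 3.45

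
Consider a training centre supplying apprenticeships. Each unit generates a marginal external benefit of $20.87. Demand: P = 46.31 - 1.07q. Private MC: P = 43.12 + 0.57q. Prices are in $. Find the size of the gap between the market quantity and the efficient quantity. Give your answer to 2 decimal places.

12.73 units

Market equilibrium (private): 43.12 + 0.57q = 46.31 - 1.07q → q_m = 1.9451.
Social marginal cost = private MC − MEB = 22.25 + 0.57q.
Set SMC = demand: 22.25 + 0.57q = 46.31 - 1.07q → q* = 14.6707.
Gap = |1.9451 − 14.6707| = 12.7256.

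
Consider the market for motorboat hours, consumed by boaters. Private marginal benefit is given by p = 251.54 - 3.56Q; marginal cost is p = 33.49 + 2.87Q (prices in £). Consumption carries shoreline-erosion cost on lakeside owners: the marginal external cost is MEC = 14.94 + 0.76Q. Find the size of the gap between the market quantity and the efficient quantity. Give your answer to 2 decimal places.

5.66 units

Market equilibrium (private): 33.49 + 2.87Q = 251.54 - 3.56Q → Q_m = 33.9114.
Social marginal benefit = demand − MEC = 236.60 - 4.32Q.
Set SMB = MC: 236.60 - 4.32Q = 33.49 + 2.87Q → Q* = 28.2490.
Gap = |33.9114 − 28.2490| = 5.6624.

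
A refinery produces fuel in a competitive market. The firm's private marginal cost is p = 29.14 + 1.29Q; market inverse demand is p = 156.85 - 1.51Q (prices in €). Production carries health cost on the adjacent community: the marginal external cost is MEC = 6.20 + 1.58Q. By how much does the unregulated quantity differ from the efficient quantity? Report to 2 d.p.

Market equilibrium (private): 29.14 + 1.29Q = 156.85 - 1.51Q → Q_m = 45.6107.
Social marginal cost = private MC + MEC = 35.34 + 2.87Q.
Set SMC = demand: 35.34 + 2.87Q = 156.85 - 1.51Q → Q* = 27.7420.
Gap = |45.6107 − 27.7420| = 17.8687.

17.87 units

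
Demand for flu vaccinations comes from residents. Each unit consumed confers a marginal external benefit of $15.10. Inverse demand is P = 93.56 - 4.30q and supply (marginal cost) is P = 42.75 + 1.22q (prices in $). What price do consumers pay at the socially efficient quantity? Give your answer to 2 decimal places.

Social marginal benefit = demand + MEB = 108.66 - 4.30q.
Set SMB = MC: 108.66 - 4.30q = 42.75 + 1.22q → q* = 11.9402.
Consumer price on the demand curve at q*: 93.56 − 4.30×11.9402 = 42.2171.

P = $42.22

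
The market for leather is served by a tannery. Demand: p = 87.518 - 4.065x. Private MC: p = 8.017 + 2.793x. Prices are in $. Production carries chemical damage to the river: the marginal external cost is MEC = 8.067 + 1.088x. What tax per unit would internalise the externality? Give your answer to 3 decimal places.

Social marginal cost = private MC + MEC = 16.084 + 3.881x.
Set SMC = demand: 16.084 + 3.881x = 87.518 - 4.065x → x* = 8.9899.
The Pigouvian tax equals MEC at x*: 8.067 + 1.088×8.9899 = 17.8480.

tax = $17.848 per unit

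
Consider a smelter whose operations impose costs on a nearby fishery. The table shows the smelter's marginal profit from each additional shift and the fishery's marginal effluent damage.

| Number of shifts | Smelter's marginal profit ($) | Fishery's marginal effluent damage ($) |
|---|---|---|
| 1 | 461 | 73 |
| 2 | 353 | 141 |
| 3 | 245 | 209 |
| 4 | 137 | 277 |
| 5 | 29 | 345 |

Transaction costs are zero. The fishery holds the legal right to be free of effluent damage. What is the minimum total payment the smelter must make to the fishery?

$423

Efficient level: marginal profit ≥ marginal effluent damage through level 3, so k* = 3.
With the fishery holding the right, the smelter must at least compensate total damage at k*: 73 + 141 + 209 = 423.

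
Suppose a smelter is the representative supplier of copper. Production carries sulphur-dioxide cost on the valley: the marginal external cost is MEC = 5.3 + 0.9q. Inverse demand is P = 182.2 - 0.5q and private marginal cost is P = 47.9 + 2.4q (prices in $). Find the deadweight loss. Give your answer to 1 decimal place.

DWL = $290.4

Market equilibrium (private): 47.9 + 2.4q = 182.2 - 0.5q → q_m = 46.3103.
Social marginal cost = private MC + MEC = 53.2 + 3.3q.
Set SMC = demand: 53.2 + 3.3q = 182.2 - 0.5q → q* = 33.9474.
The welfare-loss triangle has base |q_m − q*| and height MEC(q_m) (the vertical gap between SMC and demand is zero at q* and MEC at q_m).
DWL = ½ × 12.3629 × 46.9793 = 290.4002.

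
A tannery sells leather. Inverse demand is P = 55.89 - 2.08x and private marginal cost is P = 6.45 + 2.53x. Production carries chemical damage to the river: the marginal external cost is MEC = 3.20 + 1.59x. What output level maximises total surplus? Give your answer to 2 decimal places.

x* = 7.46

Social marginal cost = private MC + MEC = 9.65 + 4.12x.
Set SMC = demand: 9.65 + 4.12x = 55.89 - 2.08x → x* = 7.4581.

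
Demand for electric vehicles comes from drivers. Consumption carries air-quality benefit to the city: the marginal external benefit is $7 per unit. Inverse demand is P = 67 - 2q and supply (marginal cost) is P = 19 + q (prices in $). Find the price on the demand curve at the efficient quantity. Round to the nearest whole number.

P = $30

Social marginal benefit = demand + MEB = 74 - 2q.
Set SMB = MC: 74 - 2q = 19 + q → q* = 18.3333.
Consumer price on the demand curve at q*: 67 − 2×18.3333 = 30.3334.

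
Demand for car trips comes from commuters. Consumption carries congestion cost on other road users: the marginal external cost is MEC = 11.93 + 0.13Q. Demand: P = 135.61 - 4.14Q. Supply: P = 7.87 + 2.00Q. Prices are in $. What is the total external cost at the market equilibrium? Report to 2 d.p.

$276.33

Market equilibrium (private): 7.87 + 2.00Q = 135.61 - 4.14Q → Q_m = 20.8046.
Total external cost = ∫₀^{Q_m} (11.93 + 0.13Q) dQ = 11.93×20.8046 + ½×0.13×20.8046² = 276.3329.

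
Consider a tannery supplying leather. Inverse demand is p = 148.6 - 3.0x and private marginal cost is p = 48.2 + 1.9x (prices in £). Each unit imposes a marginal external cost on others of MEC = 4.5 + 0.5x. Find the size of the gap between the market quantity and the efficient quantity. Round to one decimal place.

2.7 units

Market equilibrium (private): 48.2 + 1.9x = 148.6 - 3.0x → x_m = 20.4898.
Social marginal cost = private MC + MEC = 52.7 + 2.4x.
Set SMC = demand: 52.7 + 2.4x = 148.6 - 3.0x → x* = 17.7593.
Gap = |20.4898 − 17.7593| = 2.7305.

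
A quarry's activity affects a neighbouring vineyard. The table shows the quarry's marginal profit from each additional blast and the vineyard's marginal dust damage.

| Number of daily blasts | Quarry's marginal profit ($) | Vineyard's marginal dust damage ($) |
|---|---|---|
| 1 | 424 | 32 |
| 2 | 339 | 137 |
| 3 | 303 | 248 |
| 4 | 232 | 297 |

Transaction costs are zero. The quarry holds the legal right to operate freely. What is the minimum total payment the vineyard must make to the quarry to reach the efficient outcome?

Left alone the quarry would choose level 4 (marginal profit stays positive).
Efficient level: k* = 3 (marginal profit ≥ marginal dust damage through 3).
The vineyard must at least cover the quarry's forgone profit from cutting 4→3: 232 = 232.

$232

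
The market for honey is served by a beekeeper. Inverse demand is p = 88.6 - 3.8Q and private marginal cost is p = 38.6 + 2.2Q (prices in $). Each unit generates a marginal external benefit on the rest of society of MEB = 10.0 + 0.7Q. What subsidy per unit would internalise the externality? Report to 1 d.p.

Social marginal cost = private MC − MEB = 28.6 + 1.5Q.
Set SMC = demand: 28.6 + 1.5Q = 88.6 - 3.8Q → Q* = 11.3208.
The Pigouvian subsidy equals MEB at Q*: 10.0 + 0.7×11.3208 = 17.9246.

subsidy = $17.9 per unit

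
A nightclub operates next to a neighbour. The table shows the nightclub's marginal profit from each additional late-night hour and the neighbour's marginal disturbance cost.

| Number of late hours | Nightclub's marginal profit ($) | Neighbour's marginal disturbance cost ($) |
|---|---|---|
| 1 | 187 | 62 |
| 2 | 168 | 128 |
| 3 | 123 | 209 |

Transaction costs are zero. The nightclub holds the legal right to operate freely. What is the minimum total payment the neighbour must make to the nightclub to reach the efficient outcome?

$123

Left alone the nightclub would choose level 3 (marginal profit stays positive).
Efficient level: k* = 2 (marginal profit ≥ marginal disturbance cost through 2).
The neighbour must at least cover the nightclub's forgone profit from cutting 3→2: 123 = 123.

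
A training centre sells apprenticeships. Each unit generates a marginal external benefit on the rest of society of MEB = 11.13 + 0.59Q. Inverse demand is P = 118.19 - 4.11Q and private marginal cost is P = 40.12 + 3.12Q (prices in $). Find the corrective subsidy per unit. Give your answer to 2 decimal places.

Social marginal cost = private MC − MEB = 28.99 + 2.53Q.
Set SMC = demand: 28.99 + 2.53Q = 118.19 - 4.11Q → Q* = 13.4337.
The Pigouvian subsidy equals MEB at Q*: 11.13 + 0.59×13.4337 = 19.0559.

subsidy = $19.06 per unit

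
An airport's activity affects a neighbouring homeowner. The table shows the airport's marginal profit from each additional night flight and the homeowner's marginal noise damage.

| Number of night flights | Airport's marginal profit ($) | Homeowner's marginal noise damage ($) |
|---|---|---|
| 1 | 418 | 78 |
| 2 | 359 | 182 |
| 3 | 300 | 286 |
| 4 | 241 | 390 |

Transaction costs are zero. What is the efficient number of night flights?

Bargaining reaches the level where marginal profit last exceeds marginal noise damage.
That holds through level 3 (300 ≥ 286) but not at 4 (241 < 390).

3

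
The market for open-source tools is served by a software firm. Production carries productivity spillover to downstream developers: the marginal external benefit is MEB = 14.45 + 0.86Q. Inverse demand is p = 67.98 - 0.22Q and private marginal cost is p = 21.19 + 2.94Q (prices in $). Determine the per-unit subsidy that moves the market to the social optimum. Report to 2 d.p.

subsidy = $37.35 per unit

Social marginal cost = private MC − MEB = 6.74 + 2.08Q.
Set SMC = demand: 6.74 + 2.08Q = 67.98 - 0.22Q → Q* = 26.6261.
The Pigouvian subsidy equals MEB at Q*: 14.45 + 0.86×26.6261 = 37.3484.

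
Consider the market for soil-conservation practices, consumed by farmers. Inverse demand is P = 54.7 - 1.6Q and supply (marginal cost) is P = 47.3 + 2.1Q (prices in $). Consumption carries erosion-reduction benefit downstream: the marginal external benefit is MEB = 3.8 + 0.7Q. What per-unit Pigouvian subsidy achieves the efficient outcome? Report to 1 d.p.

Social marginal benefit = demand + MEB = 58.5 - 0.9Q.
Set SMB = MC: 58.5 - 0.9Q = 47.3 + 2.1Q → Q* = 3.7333.
The Pigouvian subsidy equals MEB at Q*: 3.8 + 0.7×3.7333 = 6.4133.

subsidy = $6.4 per unit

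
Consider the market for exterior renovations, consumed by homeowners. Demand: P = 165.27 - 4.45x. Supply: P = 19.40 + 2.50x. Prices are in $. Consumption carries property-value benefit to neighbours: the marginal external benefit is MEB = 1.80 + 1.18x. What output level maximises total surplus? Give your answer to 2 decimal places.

x* = 25.59

Social marginal benefit = demand + MEB = 167.07 - 3.27x.
Set SMB = MC: 167.07 - 3.27x = 19.40 + 2.50x → x* = 25.5927.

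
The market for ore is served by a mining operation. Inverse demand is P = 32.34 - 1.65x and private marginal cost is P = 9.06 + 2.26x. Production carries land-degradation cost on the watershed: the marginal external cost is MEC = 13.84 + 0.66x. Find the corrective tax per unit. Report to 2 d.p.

tax = 15.20 per unit

Social marginal cost = private MC + MEC = 22.90 + 2.92x.
Set SMC = demand: 22.90 + 2.92x = 32.34 - 1.65x → x* = 2.0656.
The Pigouvian tax equals MEC at x*: 13.84 + 0.66×2.0656 = 15.2033.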